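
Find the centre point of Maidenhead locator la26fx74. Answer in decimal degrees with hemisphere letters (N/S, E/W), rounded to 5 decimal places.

83.02292° S, 44.47917° E

Field L=11, A=0: +11·20° lon, +0·10° lat → SW at lon 40°, lat -90°.
Square 2, 6: +2·2° lon, +6·1° lat → SW at lon 44°, lat -84°.
Subsquare f=5, x=23: +5·0.0833333° lon, +23·0.0416667° lat → SW at lon 44.4167°, lat -83.0417°.
Extended square 7, 4: +7·0.00833333° lon, +4·0.00416667° lat → SW at lon 44.475°, lat -83.025°.
Cell spans 0.00833333° lon × 0.00416667° lat. Centre is SW corner plus half of each.
latitude 83.02292° S, longitude 44.47917° E.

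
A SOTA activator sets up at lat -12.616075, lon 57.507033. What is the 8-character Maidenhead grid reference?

Shift to the Maidenhead origin (180°W, 90°S): lon 237.50703, lat 77.38393.
Field (20°×10°, letters A–R): lon ⌊237.50703/20⌋ = 11 → L; lat ⌊77.38393/10⌋ = 7 → H.
Square (2°×1°, digits 0–9): lon ⌊17.50703/2⌋ = 8; lat ⌊7.38393/1⌋ = 7.
Subsquare (5′×2.5′, letters a–x): lon ⌊1.50703/0.0833333⌋ = 18 → s; lat ⌊0.38393/0.0416667⌋ = 9 → j.
Extended square (30″×15″, digits 0–9): lon ⌊0.00703/0.00833333⌋ = 0; lat ⌊0.00893/0.00416667⌋ = 2.

LH87sj02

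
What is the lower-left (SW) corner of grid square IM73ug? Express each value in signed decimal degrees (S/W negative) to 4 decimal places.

33.2500, -4.3333

Field I=8, M=12: +8·20° lon, +12·10° lat → SW at lon -20°, lat 30°.
Square 7, 3: +7·2° lon, +3·1° lat → SW at lon -6°, lat 33°.
Subsquare u=20, g=6: +20·0.0833333° lon, +6·0.0416667° lat → SW at lon -4.33333°, lat 33.25°.
latitude 33.2500, longitude -4.3333.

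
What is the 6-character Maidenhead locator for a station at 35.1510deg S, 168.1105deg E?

RF44bu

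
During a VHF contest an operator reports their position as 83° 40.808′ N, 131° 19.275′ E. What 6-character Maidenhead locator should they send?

PR53pq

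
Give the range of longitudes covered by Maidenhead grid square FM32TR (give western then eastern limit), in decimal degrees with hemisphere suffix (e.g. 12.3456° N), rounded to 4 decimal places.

Field F=5, M=12: +5·20° lon, +12·10° lat → SW at lon -80°, lat 30°.
Square 3, 2: +3·2° lon, +2·1° lat → SW at lon -74°, lat 32°.
Subsquare t=19, r=17: +19·0.0833333° lon, +17·0.0416667° lat → SW at lon -72.4167°, lat 32.7083°.
Cell spans 0.0833333° lon × 0.0416667° lat.
west 72.4167° W, east 72.3333° W.

72.4167° W, 72.3333° W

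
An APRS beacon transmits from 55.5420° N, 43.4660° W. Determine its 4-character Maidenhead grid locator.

Shift to the Maidenhead origin (180°W, 90°S): lon 136.53, lat 145.54.
Field: 136.53/20 → 6 → G, 145.54/10 → 14 → O; chars GO.
Square: 16.53/2 → 8, 5.54/1 → 5; chars 85.

GO85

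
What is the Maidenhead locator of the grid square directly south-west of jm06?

Longitude square 0; −1 → -1, wraps to 9, carry into field.
Longitude field J = 9; −1 → 8 = I.
Latitude square 6; −1 → 5.

IM95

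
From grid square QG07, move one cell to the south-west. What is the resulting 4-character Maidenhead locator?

PG96

Longitude square 0; −1 → -1, wraps to 9, carry into field.
Longitude field Q = 16; −1 → 15 = P.
Latitude square 7; −1 → 6.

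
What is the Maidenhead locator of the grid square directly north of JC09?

Latitude square 9; +1 → 10, wraps to 0, carry into field.
Latitude field C = 2; +1 → 3 = D.
The longitude characters are unchanged.

JD00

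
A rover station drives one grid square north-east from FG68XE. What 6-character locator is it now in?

Longitude subsquare x = 23; +1 → 24, wraps to 0 = a, carry into square.
Longitude square 6; +1 → 7.
Latitude subsquare e = 4; +1 → 5 = f.

FG78af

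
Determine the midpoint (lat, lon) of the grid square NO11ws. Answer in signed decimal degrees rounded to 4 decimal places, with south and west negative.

Field N=13, O=14: +13·20° lon, +14·10° lat → SW at lon 80°, lat 50°.
Square 1, 1: +1·2° lon, +1·1° lat → SW at lon 82°, lat 51°.
Subsquare w=22, s=18: +22·0.0833333° lon, +18·0.0416667° lat → SW at lon 83.8333°, lat 51.75°.
Cell spans 0.0833333° lon × 0.0416667° lat. Centre is SW corner plus half of each.
latitude 51.7708, longitude 83.8750.

51.7708, 83.8750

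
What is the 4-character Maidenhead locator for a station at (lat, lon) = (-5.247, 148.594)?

Offset from 180°W / 90°S: lon 328.59°, lat 84.75°.
Field (20°×10°, letters A–R): lon ⌊328.59/20⌋ = 16 → Q; lat ⌊84.75/10⌋ = 8 → I.
Square (2°×1°, digits 0–9): lon ⌊8.59/2⌋ = 4; lat ⌊4.75/1⌋ = 4.

QI44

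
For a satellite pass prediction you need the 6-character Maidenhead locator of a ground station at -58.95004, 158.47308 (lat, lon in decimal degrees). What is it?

QD91fb

Add 180° to longitude and 90° to latitude: 338.4731, 31.0500.
Field: 338.4731/20 → 16 → Q, 31.0500/10 → 3 → D; chars QD.
Square: 18.4731/2 → 9, 1.0500/1 → 1; chars 91.
Subsquare: 0.4731/0.0833333 → 5 → f, 0.0500/0.0416667 → 1 → b; chars fb.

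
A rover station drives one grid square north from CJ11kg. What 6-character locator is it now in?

Latitude subsquare g = 6; +1 → 7 = h.
The longitude characters are unchanged.

CJ11kh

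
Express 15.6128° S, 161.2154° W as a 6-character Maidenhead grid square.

AH94jj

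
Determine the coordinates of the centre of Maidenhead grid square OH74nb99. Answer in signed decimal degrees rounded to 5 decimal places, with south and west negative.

-15.91875, 115.16250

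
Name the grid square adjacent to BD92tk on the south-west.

Longitude subsquare t = 19; −1 → 18 = s.
Latitude subsquare k = 10; −1 → 9 = j.

BD92sj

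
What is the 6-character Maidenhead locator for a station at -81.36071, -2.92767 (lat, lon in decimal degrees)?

Shift to the Maidenhead origin (180°W, 90°S): lon 177.0723, lat 8.6393.
Field (20°×10°, letters A–R): 177.0723/20 → 8 → I, 8.6393/10 → 0 → A; chars IA.
Square (2°×1°, digits 0–9): 17.0723/2 → 8, 8.6393/1 → 8; chars 88.
Subsquare (5′×2.5′, letters a–x): 1.0723/0.0833333 → 12 → m, 0.6393/0.0416667 → 15 → p; chars mp.

IA88mp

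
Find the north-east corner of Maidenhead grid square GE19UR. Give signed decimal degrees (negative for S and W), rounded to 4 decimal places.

-40.2500, -56.2500

Field G=6, E=4: +6·20° lon, +4·10° lat → SW at lon -60°, lat -50°.
Square 1, 9: +1·2° lon, +9·1° lat → SW at lon -58°, lat -41°.
Subsquare u=20, r=17: +20·0.0833333° lon, +17·0.0416667° lat → SW at lon -56.3333°, lat -40.2917°.
Cell spans 0.0833333° lon × 0.0416667° lat. NE corner is SW corner plus one full cell.
latitude -40.2500, longitude -56.2500.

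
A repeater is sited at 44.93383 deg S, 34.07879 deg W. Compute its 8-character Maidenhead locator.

HE25xb05

Add 180° to longitude and 90° to latitude: 145.92121, 45.06617.
Field (20°×10°, letters A–R): lon ⌊145.92121/20⌋ = 7 → H; lat ⌊45.06617/10⌋ = 4 → E.
Square (2°×1°, digits 0–9): lon ⌊5.92121/2⌋ = 2; lat ⌊5.06617/1⌋ = 5.
Subsquare (5′×2.5′, letters a–x): lon ⌊1.92121/0.0833333⌋ = 23 → x; lat ⌊0.06617/0.0416667⌋ = 1 → b.
Extended square (30″×15″, digits 0–9): lon ⌊0.00454/0.00833333⌋ = 0; lat ⌊0.02450/0.00416667⌋ = 5.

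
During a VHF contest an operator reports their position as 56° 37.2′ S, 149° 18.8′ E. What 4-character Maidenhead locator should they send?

Offset from 180°W / 90°S: lon 329.31°, lat 33.38°.
Field: 329.31/20 → 16 → Q, 33.38/10 → 3 → D; chars QD.
Square: 9.31/2 → 4, 3.38/1 → 3; chars 43.

QD43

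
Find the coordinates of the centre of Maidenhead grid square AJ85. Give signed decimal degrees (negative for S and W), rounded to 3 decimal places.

5.500, -163.000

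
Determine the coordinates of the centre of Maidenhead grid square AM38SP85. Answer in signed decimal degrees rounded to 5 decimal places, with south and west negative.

Field A=0, M=12: +0·20° lon, +12·10° lat → SW at lon -180°, lat 30°.
Square 3, 8: +3·2° lon, +8·1° lat → SW at lon -174°, lat 38°.
Subsquare s=18, p=15: +18·0.0833333° lon, +15·0.0416667° lat → SW at lon -172.5°, lat 38.625°.
Extended square 8, 5: +8·0.00833333° lon, +5·0.00416667° lat → SW at lon -172.433°, lat 38.6458°.
Cell spans 0.00833333° lon × 0.00416667° lat. Centre is SW corner plus half of each.
latitude 38.64792, longitude -172.42917.

38.64792, -172.42917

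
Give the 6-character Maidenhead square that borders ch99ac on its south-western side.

CH89xb

Longitude subsquare a = 0; −1 → -1, wraps to 23 = x, carry into square.
Longitude square 9; −1 → 8.
Latitude subsquare c = 2; −1 → 1 = b.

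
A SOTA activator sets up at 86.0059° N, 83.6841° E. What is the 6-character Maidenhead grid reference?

NR16ua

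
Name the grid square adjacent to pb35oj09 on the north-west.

Longitude extended square 0; −1 → -1, wraps to 9, carry into subsquare.
Longitude subsquare o = 14; −1 → 13 = n.
Latitude extended square 9; +1 → 10, wraps to 0, carry into subsquare.
Latitude subsquare j = 9; +1 → 10 = k.

PB35nk90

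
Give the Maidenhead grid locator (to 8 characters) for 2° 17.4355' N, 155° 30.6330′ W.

Offset from 180°W / 90°S: lon 24.48945°, lat 92.29059°.
Field (20°×10°, letters A–R): lon ⌊24.48945/20⌋ = 1 → B; lat ⌊92.29059/10⌋ = 9 → J.
Square (2°×1°, digits 0–9): lon ⌊4.48945/2⌋ = 2; lat ⌊2.29059/1⌋ = 2.
Subsquare (5′×2.5′, letters a–x): lon ⌊0.48945/0.0833333⌋ = 5 → f; lat ⌊0.29059/0.0416667⌋ = 6 → g.
Extended square (30″×15″, digits 0–9): lon ⌊0.07278/0.00833333⌋ = 8; lat ⌊0.04059/0.00416667⌋ = 9.

BJ22fg89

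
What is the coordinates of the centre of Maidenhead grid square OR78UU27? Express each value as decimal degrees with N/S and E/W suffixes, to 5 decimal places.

88.86458° N, 115.68750° E

Field O=14, R=17: +14·20° lon, +17·10° lat → SW at lon 100°, lat 80°.
Square 7, 8: +7·2° lon, +8·1° lat → SW at lon 114°, lat 88°.
Subsquare u=20, u=20: +20·0.0833333° lon, +20·0.0416667° lat → SW at lon 115.667°, lat 88.8333°.
Extended square 2, 7: +2·0.00833333° lon, +7·0.00416667° lat → SW at lon 115.683°, lat 88.8625°.
Cell spans 0.00833333° lon × 0.00416667° lat. Centre is SW corner plus half of each.
latitude 88.86458° N, longitude 115.68750° E.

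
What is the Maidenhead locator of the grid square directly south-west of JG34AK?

Longitude subsquare a = 0; −1 → -1, wraps to 23 = x, carry into square.
Longitude square 3; −1 → 2.
Latitude subsquare k = 10; −1 → 9 = j.

JG24xj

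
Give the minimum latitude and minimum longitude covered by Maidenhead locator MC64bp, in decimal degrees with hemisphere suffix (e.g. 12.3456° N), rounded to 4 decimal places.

65.3750° S, 72.0833° E

Field M=12, C=2: +12·20° lon, +2·10° lat → SW at lon 60°, lat -70°.
Square 6, 4: +6·2° lon, +4·1° lat → SW at lon 72°, lat -66°.
Subsquare b=1, p=15: +1·0.0833333° lon, +15·0.0416667° lat → SW at lon 72.0833°, lat -65.375°.
latitude 65.3750° S, longitude 72.0833° E.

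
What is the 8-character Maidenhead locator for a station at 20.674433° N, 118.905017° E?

OL90kq81

Add 180° to longitude and 90° to latitude: 298.90502, 110.67443.
Field (20°×10°, letters A–R): lon ⌊298.90502/20⌋ = 14 → O; lat ⌊110.67443/10⌋ = 11 → L.
Square (2°×1°, digits 0–9): lon ⌊18.90502/2⌋ = 9; lat ⌊0.67443/1⌋ = 0.
Subsquare (5′×2.5′, letters a–x): lon ⌊0.90502/0.0833333⌋ = 10 → k; lat ⌊0.67443/0.0416667⌋ = 16 → q.
Extended square (30″×15″, digits 0–9): lon ⌊0.07168/0.00833333⌋ = 8; lat ⌊0.00777/0.00416667⌋ = 1.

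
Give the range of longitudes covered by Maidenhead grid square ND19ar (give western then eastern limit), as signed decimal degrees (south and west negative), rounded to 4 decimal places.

82.0000, 82.0833

Field N=13, D=3: +13·20° lon, +3·10° lat → SW at lon 80°, lat -60°.
Square 1, 9: +1·2° lon, +9·1° lat → SW at lon 82°, lat -51°.
Subsquare a=0, r=17: +0·0.0833333° lon, +17·0.0416667° lat → SW at lon 82°, lat -50.2917°.
Cell spans 0.0833333° lon × 0.0416667° lat.
west 82.0000, east 82.0833.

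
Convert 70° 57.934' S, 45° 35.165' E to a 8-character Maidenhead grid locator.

LB29ta08

Add 180° to longitude and 90° to latitude: 225.58608, 19.03443.
Field: 225.58608/20 → 11 → L, 19.03443/10 → 1 → B; chars LB.
Square: 5.58608/2 → 2, 9.03443/1 → 9; chars 29.
Subsquare: 1.58608/0.0833333 → 19 → t, 0.03443/0.0416667 → 0 → a; chars ta.
Extended square: 0.00275/0.00833333 → 0, 0.03443/0.00416667 → 8; chars 08.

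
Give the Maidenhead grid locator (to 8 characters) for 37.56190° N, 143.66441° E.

Shift to the Maidenhead origin (180°W, 90°S): lon 323.66441, lat 127.56190.
Field: lon ⌊323.66441/20⌋ = 16 → Q; lat ⌊127.56190/10⌋ = 12 → M.
Square: lon ⌊3.66441/2⌋ = 1; lat ⌊7.56190/1⌋ = 7.
Subsquare: lon ⌊1.66441/0.0833333⌋ = 19 → t; lat ⌊0.56190/0.0416667⌋ = 13 → n.
Extended square: lon ⌊0.08108/0.00833333⌋ = 9; lat ⌊0.02023/0.00416667⌋ = 4.

QM17tn94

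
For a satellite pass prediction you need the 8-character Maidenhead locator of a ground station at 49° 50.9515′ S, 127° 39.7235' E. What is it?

PE30td96

Shift to the Maidenhead origin (180°W, 90°S): lon 307.66206, lat 40.15081.
Field: lon ⌊307.66206/20⌋ = 15 → P; lat ⌊40.15081/10⌋ = 4 → E.
Square: lon ⌊7.66206/2⌋ = 3; lat ⌊0.15081/1⌋ = 0.
Subsquare: lon ⌊1.66206/0.0833333⌋ = 19 → t; lat ⌊0.15081/0.0416667⌋ = 3 → d.
Extended square: lon ⌊0.07873/0.00833333⌋ = 9; lat ⌊0.02581/0.00416667⌋ = 6.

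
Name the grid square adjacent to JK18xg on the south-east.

Longitude subsquare x = 23; +1 → 24, wraps to 0 = a, carry into square.
Longitude square 1; +1 → 2.
Latitude subsquare g = 6; −1 → 5 = f.

JK28af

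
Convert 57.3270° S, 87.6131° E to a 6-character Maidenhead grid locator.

Shift to the Maidenhead origin (180°W, 90°S): lon 267.6131, lat 32.6730.
Field: lon ⌊267.6131/20⌋ = 13 → N; lat ⌊32.6730/10⌋ = 3 → D.
Square: lon ⌊7.6131/2⌋ = 3; lat ⌊2.6730/1⌋ = 2.
Subsquare: lon ⌊1.6131/0.0833333⌋ = 19 → t; lat ⌊0.6730/0.0416667⌋ = 16 → q.

ND32tq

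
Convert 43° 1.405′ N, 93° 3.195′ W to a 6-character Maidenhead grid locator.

EN33la

Offset from 180°W / 90°S: lon 86.9467°, lat 133.0234°.
Field: lon ⌊86.9467/20⌋ = 4 → E; lat ⌊133.0234/10⌋ = 13 → N.
Square: lon ⌊6.9467/2⌋ = 3; lat ⌊3.0234/1⌋ = 3.
Subsquare: lon ⌊0.9467/0.0833333⌋ = 11 → l; lat ⌊0.0234/0.0416667⌋ = 0 → a.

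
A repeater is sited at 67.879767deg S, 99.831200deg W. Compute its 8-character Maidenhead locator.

EC02cc08

Offset from 180°W / 90°S: lon 80.16880°, lat 22.12023°.
Field: 80.16880/20 → 4 → E, 22.12023/10 → 2 → C; chars EC.
Square: 0.16880/2 → 0, 2.12023/1 → 2; chars 02.
Subsquare: 0.16880/0.0833333 → 2 → c, 0.12023/0.0416667 → 2 → c; chars cc.
Extended square: 0.00213/0.00833333 → 0, 0.03690/0.00416667 → 8; chars 08.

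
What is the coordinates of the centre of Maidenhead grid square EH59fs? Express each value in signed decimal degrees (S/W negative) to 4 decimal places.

Field E=4, H=7: +4·20° lon, +7·10° lat → SW at lon -100°, lat -20°.
Square 5, 9: +5·2° lon, +9·1° lat → SW at lon -90°, lat -11°.
Subsquare f=5, s=18: +5·0.0833333° lon, +18·0.0416667° lat → SW at lon -89.5833°, lat -10.25°.
Cell spans 0.0833333° lon × 0.0416667° lat. Centre is SW corner plus half of each.
latitude -10.2292, longitude -89.5417.

-10.2292, -89.5417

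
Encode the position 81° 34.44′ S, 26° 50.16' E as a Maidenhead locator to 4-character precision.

Offset from 180°W / 90°S: lon 206.84°, lat 8.43°.
Field (20°×10°, letters A–R): lon ⌊206.84/20⌋ = 10 → K; lat ⌊8.43/10⌋ = 0 → A.
Square (2°×1°, digits 0–9): lon ⌊6.84/2⌋ = 3; lat ⌊8.43/1⌋ = 8.

KA38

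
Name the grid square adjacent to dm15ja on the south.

DM14jx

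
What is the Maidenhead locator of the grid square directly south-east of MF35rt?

Longitude subsquare r = 17; +1 → 18 = s.
Latitude subsquare t = 19; −1 → 18 = s.

MF35ss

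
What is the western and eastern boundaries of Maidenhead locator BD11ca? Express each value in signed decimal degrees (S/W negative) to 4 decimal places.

Field B=1, D=3: +1·20° lon, +3·10° lat → SW at lon -160°, lat -60°.
Square 1, 1: +1·2° lon, +1·1° lat → SW at lon -158°, lat -59°.
Subsquare c=2, a=0: +2·0.0833333° lon, +0·0.0416667° lat → SW at lon -157.833°, lat -59°.
Cell spans 0.0833333° lon × 0.0416667° lat.
west -157.8333, east -157.7500.

-157.8333, -157.7500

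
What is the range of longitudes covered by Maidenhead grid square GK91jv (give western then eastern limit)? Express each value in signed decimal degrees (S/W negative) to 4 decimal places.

Field G=6, K=10: +6·20° lon, +10·10° lat → SW at lon -60°, lat 10°.
Square 9, 1: +9·2° lon, +1·1° lat → SW at lon -42°, lat 11°.
Subsquare j=9, v=21: +9·0.0833333° lon, +21·0.0416667° lat → SW at lon -41.25°, lat 11.875°.
Cell spans 0.0833333° lon × 0.0416667° lat.
west -41.2500, east -41.1667.

-41.2500, -41.1667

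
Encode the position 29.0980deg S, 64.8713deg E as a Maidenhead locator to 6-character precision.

MG20kv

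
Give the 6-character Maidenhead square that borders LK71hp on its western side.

LK71gp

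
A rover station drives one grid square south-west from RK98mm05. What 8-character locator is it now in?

RK98lm94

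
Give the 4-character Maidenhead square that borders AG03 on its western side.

Longitude square 0; −1 → -1, wraps to 9, carry into field.
Longitude field A = 0; −1 → -1, wraps to 17 = R, wrapping around the antimeridian.
The latitude characters are unchanged.

RG93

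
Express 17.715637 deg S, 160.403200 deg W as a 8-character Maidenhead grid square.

AH92tg18

Offset from 180°W / 90°S: lon 19.59680°, lat 72.28436°.
Field: 19.59680/20 → 0 → A, 72.28436/10 → 7 → H; chars AH.
Square: 19.59680/2 → 9, 2.28436/1 → 2; chars 92.
Subsquare: 1.59680/0.0833333 → 19 → t, 0.28436/0.0416667 → 6 → g; chars tg.
Extended square: 0.01347/0.00833333 → 1, 0.03436/0.00416667 → 8; chars 18.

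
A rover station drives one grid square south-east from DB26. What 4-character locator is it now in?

Longitude square 2; +1 → 3.
Latitude square 6; −1 → 5.

DB35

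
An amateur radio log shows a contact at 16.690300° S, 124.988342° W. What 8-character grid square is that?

CH73mh14

Offset from 180°W / 90°S: lon 55.01166°, lat 73.30970°.
Field (20°×10°, letters A–R): lon ⌊55.01166/20⌋ = 2 → C; lat ⌊73.30970/10⌋ = 7 → H.
Square (2°×1°, digits 0–9): lon ⌊15.01166/2⌋ = 7; lat ⌊3.30970/1⌋ = 3.
Subsquare (5′×2.5′, letters a–x): lon ⌊1.01166/0.0833333⌋ = 12 → m; lat ⌊0.30970/0.0416667⌋ = 7 → h.
Extended square (30″×15″, digits 0–9): lon ⌊0.01166/0.00833333⌋ = 1; lat ⌊0.01803/0.00416667⌋ = 4.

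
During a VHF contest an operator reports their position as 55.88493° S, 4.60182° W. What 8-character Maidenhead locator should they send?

ID74qc77

Add 180° to longitude and 90° to latitude: 175.39818, 34.11507.
Field: 175.39818/20 → 8 → I, 34.11507/10 → 3 → D; chars ID.
Square: 15.39818/2 → 7, 4.11507/1 → 4; chars 74.
Subsquare: 1.39818/0.0833333 → 16 → q, 0.11507/0.0416667 → 2 → c; chars qc.
Extended square: 0.06485/0.00833333 → 7, 0.03174/0.00416667 → 7; chars 77.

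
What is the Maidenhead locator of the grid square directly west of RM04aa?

Longitude subsquare a = 0; −1 → -1, wraps to 23 = x, carry into square.
Longitude square 0; −1 → -1, wraps to 9, carry into field.
Longitude field R = 17; −1 → 16 = Q.
The latitude characters are unchanged.

QM94xa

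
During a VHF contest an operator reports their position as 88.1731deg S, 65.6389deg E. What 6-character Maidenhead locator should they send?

MA21tt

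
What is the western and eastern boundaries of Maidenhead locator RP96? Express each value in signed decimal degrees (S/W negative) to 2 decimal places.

Field R=17, P=15: +17·20° lon, +15·10° lat → SW at lon 160°, lat 60°.
Square 9, 6: +9·2° lon, +6·1° lat → SW at lon 178°, lat 66°.
Cell spans 2° lon × 1° lat.
west 178.00, east 180.00.

178.00, 180.00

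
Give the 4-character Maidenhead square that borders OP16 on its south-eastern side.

OP25

Longitude square 1; +1 → 2.
Latitude square 6; −1 → 5.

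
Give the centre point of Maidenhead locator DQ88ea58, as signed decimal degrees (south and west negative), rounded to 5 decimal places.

78.03542, -103.62083

Field D=3, Q=16: +3·20° lon, +16·10° lat → SW at lon -120°, lat 70°.
Square 8, 8: +8·2° lon, +8·1° lat → SW at lon -104°, lat 78°.
Subsquare e=4, a=0: +4·0.0833333° lon, +0·0.0416667° lat → SW at lon -103.667°, lat 78°.
Extended square 5, 8: +5·0.00833333° lon, +8·0.00416667° lat → SW at lon -103.625°, lat 78.0333°.
Cell spans 0.00833333° lon × 0.00416667° lat. Centre is SW corner plus half of each.
latitude 78.03542, longitude -103.62083.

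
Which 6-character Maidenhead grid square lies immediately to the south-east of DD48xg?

DD58af

Longitude subsquare x = 23; +1 → 24, wraps to 0 = a, carry into square.
Longitude square 4; +1 → 5.
Latitude subsquare g = 6; −1 → 5 = f.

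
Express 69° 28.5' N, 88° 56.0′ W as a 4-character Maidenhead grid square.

EP59

Add 180° to longitude and 90° to latitude: 91.07, 159.47.
Field: 91.07/20 → 4 → E, 159.47/10 → 15 → P; chars EP.
Square: 11.07/2 → 5, 9.47/1 → 9; chars 59.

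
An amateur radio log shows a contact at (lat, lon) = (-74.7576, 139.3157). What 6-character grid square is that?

PB95pf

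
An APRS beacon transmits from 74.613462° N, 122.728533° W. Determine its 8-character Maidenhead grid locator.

Offset from 180°W / 90°S: lon 57.27147°, lat 164.61346°.
Field: lon ⌊57.27147/20⌋ = 2 → C; lat ⌊164.61346/10⌋ = 16 → Q.
Square: lon ⌊17.27147/2⌋ = 8; lat ⌊4.61346/1⌋ = 4.
Subsquare: lon ⌊1.27147/0.0833333⌋ = 15 → p; lat ⌊0.61346/0.0416667⌋ = 14 → o.
Extended square: lon ⌊0.02147/0.00833333⌋ = 2; lat ⌊0.03013/0.00416667⌋ = 7.

CQ84po27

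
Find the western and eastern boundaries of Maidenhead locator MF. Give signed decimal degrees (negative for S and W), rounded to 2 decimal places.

60.00, 80.00

Field M=12, F=5: +12·20° lon, +5·10° lat → SW at lon 60°, lat -40°.
Cell spans 20° lon × 10° lat.
west 60.00, east 80.00.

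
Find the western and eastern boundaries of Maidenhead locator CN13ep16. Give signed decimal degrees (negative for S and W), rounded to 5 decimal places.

Field C=2, N=13: +2·20° lon, +13·10° lat → SW at lon -140°, lat 40°.
Square 1, 3: +1·2° lon, +3·1° lat → SW at lon -138°, lat 43°.
Subsquare e=4, p=15: +4·0.0833333° lon, +15·0.0416667° lat → SW at lon -137.667°, lat 43.625°.
Extended square 1, 6: +1·0.00833333° lon, +6·0.00416667° lat → SW at lon -137.658°, lat 43.65°.
Cell spans 0.00833333° lon × 0.00416667° lat.
west -137.65833, east -137.65000.

-137.65833, -137.65000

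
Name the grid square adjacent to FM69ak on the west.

FM59xk

Longitude subsquare a = 0; −1 → -1, wraps to 23 = x, carry into square.
Longitude square 6; −1 → 5.
The latitude characters are unchanged.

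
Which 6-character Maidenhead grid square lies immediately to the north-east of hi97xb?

Longitude subsquare x = 23; +1 → 24, wraps to 0 = a, carry into square.
Longitude square 9; +1 → 10, wraps to 0, carry into field.
Longitude field H = 7; +1 → 8 = I.
Latitude subsquare b = 1; +1 → 2 = c.

II07ac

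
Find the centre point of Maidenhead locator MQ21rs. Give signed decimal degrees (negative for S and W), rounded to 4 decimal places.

71.7708, 65.4583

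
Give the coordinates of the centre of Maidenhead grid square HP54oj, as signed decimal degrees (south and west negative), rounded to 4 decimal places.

64.3958, -28.7917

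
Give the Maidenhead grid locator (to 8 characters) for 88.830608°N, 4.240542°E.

Add 180° to longitude and 90° to latitude: 184.24054, 178.83061.
Field (20°×10°, letters A–R): 184.24054/20 → 9 → J, 178.83061/10 → 17 → R; chars JR.
Square (2°×1°, digits 0–9): 4.24054/2 → 2, 8.83061/1 → 8; chars 28.
Subsquare (5′×2.5′, letters a–x): 0.24054/0.0833333 → 2 → c, 0.83061/0.0416667 → 19 → t; chars ct.
Extended square (30″×15″, digits 0–9): 0.07388/0.00833333 → 8, 0.03894/0.00416667 → 9; chars 89.

JR28ct89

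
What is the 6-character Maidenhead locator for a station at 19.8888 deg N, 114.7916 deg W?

DK29ov

Offset from 180°W / 90°S: lon 65.2084°, lat 109.8888°.
Field: 65.2084/20 → 3 → D, 109.8888/10 → 10 → K; chars DK.
Square: 5.2084/2 → 2, 9.8888/1 → 9; chars 29.
Subsquare: 1.2084/0.0833333 → 14 → o, 0.8888/0.0416667 → 21 → v; chars ov.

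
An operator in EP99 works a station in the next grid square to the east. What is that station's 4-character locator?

Longitude square 9; +1 → 10, wraps to 0, carry into field.
Longitude field E = 4; +1 → 5 = F.
The latitude characters are unchanged.

FP09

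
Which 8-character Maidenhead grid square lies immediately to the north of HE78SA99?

Latitude extended square 9; +1 → 10, wraps to 0, carry into subsquare.
Latitude subsquare a = 0; +1 → 1 = b.
The longitude characters are unchanged.

HE78sb90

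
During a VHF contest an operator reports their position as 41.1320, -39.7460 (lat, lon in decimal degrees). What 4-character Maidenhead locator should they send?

Shift to the Maidenhead origin (180°W, 90°S): lon 140.25, lat 131.13.
Field: 140.25/20 → 7 → H, 131.13/10 → 13 → N; chars HN.
Square: 0.25/2 → 0, 1.13/1 → 1; chars 01.

HN01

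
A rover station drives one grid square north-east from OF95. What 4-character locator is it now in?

Longitude square 9; +1 → 10, wraps to 0, carry into field.
Longitude field O = 14; +1 → 15 = P.
Latitude square 5; +1 → 6.

PF06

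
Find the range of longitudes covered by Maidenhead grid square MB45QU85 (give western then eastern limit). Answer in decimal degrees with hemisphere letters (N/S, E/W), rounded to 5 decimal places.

69.40000° E, 69.40833° E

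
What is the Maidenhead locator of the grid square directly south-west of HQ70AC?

HQ60xb

Longitude subsquare a = 0; −1 → -1, wraps to 23 = x, carry into square.
Longitude square 7; −1 → 6.
Latitude subsquare c = 2; −1 → 1 = b.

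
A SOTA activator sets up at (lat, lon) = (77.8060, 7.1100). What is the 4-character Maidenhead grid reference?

JQ37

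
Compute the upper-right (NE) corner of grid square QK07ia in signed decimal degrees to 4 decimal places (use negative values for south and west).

17.0417, 140.7500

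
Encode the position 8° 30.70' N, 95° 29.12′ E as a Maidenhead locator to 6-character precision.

NJ78rm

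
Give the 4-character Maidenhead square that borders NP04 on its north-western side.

Longitude square 0; −1 → -1, wraps to 9, carry into field.
Longitude field N = 13; −1 → 12 = M.
Latitude square 4; +1 → 5.

MP95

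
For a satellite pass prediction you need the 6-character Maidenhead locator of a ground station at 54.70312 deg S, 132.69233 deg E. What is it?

PD65ih

Shift to the Maidenhead origin (180°W, 90°S): lon 312.6923, lat 35.2969.
Field: 312.6923/20 → 15 → P, 35.2969/10 → 3 → D; chars PD.
Square: 12.6923/2 → 6, 5.2969/1 → 5; chars 65.
Subsquare: 0.6923/0.0833333 → 8 → i, 0.2969/0.0416667 → 7 → h; chars ih.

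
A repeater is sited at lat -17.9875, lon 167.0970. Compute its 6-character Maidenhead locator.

Offset from 180°W / 90°S: lon 347.0970°, lat 72.0125°.
Field: 347.0970/20 → 17 → R, 72.0125/10 → 7 → H; chars RH.
Square: 7.0970/2 → 3, 2.0125/1 → 2; chars 32.
Subsquare: 1.0970/0.0833333 → 13 → n, 0.0125/0.0416667 → 0 → a; chars na.

RH32na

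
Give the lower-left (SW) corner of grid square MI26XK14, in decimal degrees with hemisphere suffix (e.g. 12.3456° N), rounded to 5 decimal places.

3.56667° S, 65.92500° E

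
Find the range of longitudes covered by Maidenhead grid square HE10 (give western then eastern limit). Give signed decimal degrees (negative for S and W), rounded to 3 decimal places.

-38.000, -36.000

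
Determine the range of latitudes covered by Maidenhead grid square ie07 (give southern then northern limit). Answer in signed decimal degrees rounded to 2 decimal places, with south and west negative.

Field I=8, E=4: +8·20° lon, +4·10° lat → SW at lon -20°, lat -50°.
Square 0, 7: +0·2° lon, +7·1° lat → SW at lon -20°, lat -43°.
Cell spans 2° lon × 1° lat.
south -43.00, north -42.00.

-43.00, -42.00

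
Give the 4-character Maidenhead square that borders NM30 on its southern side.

Latitude square 0; −1 → -1, wraps to 9, carry into field.
Latitude field M = 12; −1 → 11 = L.
The longitude characters are unchanged.

NL39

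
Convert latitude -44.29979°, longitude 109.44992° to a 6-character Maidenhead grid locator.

OE45rq

Shift to the Maidenhead origin (180°W, 90°S): lon 289.4499, lat 45.7002.
Field: 289.4499/20 → 14 → O, 45.7002/10 → 4 → E; chars OE.
Square: 9.4499/2 → 4, 5.7002/1 → 5; chars 45.
Subsquare: 1.4499/0.0833333 → 17 → r, 0.7002/0.0416667 → 16 → q; chars rq.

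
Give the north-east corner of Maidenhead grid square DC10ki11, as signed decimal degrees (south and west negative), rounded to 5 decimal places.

Field D=3, C=2: +3·20° lon, +2·10° lat → SW at lon -120°, lat -70°.
Square 1, 0: +1·2° lon, +0·1° lat → SW at lon -118°, lat -70°.
Subsquare k=10, i=8: +10·0.0833333° lon, +8·0.0416667° lat → SW at lon -117.167°, lat -69.6667°.
Extended square 1, 1: +1·0.00833333° lon, +1·0.00416667° lat → SW at lon -117.158°, lat -69.6625°.
Cell spans 0.00833333° lon × 0.00416667° lat. NE corner is SW corner plus one full cell.
latitude -69.65833, longitude -117.15000.

-69.65833, -117.15000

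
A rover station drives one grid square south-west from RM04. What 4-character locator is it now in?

QM93

Longitude square 0; −1 → -1, wraps to 9, carry into field.
Longitude field R = 17; −1 → 16 = Q.
Latitude square 4; −1 → 3.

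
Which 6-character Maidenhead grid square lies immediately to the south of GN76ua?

Latitude subsquare a = 0; −1 → -1, wraps to 23 = x, carry into square.
Latitude square 6; −1 → 5.
The longitude characters are unchanged.

GN75ux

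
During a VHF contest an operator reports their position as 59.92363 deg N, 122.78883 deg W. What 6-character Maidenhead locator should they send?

CO89ow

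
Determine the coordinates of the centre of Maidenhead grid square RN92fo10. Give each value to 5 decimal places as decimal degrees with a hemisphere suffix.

42.58542° N, 178.42917° E

Field R=17, N=13: +17·20° lon, +13·10° lat → SW at lon 160°, lat 40°.
Square 9, 2: +9·2° lon, +2·1° lat → SW at lon 178°, lat 42°.
Subsquare f=5, o=14: +5·0.0833333° lon, +14·0.0416667° lat → SW at lon 178.417°, lat 42.5833°.
Extended square 1, 0: +1·0.00833333° lon, +0·0.00416667° lat → SW at lon 178.425°, lat 42.5833°.
Cell spans 0.00833333° lon × 0.00416667° lat. Centre is SW corner plus half of each.
latitude 42.58542° N, longitude 178.42917° E.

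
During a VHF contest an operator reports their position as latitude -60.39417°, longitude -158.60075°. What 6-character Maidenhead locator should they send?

Offset from 180°W / 90°S: lon 21.3992°, lat 29.6058°.
Field (20°×10°, letters A–R): 21.3992/20 → 1 → B, 29.6058/10 → 2 → C; chars BC.
Square (2°×1°, digits 0–9): 1.3992/2 → 0, 9.6058/1 → 9; chars 09.
Subsquare (5′×2.5′, letters a–x): 1.3992/0.0833333 → 16 → q, 0.6058/0.0416667 → 14 → o; chars qo.

BC09qo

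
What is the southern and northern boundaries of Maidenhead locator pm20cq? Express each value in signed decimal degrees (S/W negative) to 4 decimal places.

30.6667, 30.7083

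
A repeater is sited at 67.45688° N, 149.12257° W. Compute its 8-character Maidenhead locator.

BP57kk59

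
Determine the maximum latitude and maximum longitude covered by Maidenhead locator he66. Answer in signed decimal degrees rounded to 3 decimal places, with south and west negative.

-43.000, -26.000

Field H=7, E=4: +7·20° lon, +4·10° lat → SW at lon -40°, lat -50°.
Square 6, 6: +6·2° lon, +6·1° lat → SW at lon -28°, lat -44°.
Cell spans 2° lon × 1° lat. NE corner is SW corner plus one full cell.
latitude -43.000, longitude -26.000.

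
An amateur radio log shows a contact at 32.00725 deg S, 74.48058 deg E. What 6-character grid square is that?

Add 180° to longitude and 90° to latitude: 254.4806, 57.9928.
Field: 254.4806/20 → 12 → M, 57.9928/10 → 5 → F; chars MF.
Square: 14.4806/2 → 7, 7.9928/1 → 7; chars 77.
Subsquare: 0.4806/0.0833333 → 5 → f, 0.9928/0.0416667 → 23 → x; chars fx.

MF77fx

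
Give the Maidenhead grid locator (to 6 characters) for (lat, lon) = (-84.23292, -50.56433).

Offset from 180°W / 90°S: lon 129.4357°, lat 5.7671°.
Field (20°×10°, letters A–R): 129.4357/20 → 6 → G, 5.7671/10 → 0 → A; chars GA.
Square (2°×1°, digits 0–9): 9.4357/2 → 4, 5.7671/1 → 5; chars 45.
Subsquare (5′×2.5′, letters a–x): 1.4357/0.0833333 → 17 → r, 0.7671/0.0416667 → 18 → s; chars rs.

GA45rs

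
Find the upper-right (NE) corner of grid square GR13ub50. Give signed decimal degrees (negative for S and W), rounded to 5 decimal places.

83.04583, -56.28333

Field G=6, R=17: +6·20° lon, +17·10° lat → SW at lon -60°, lat 80°.
Square 1, 3: +1·2° lon, +3·1° lat → SW at lon -58°, lat 83°.
Subsquare u=20, b=1: +20·0.0833333° lon, +1·0.0416667° lat → SW at lon -56.3333°, lat 83.0417°.
Extended square 5, 0: +5·0.00833333° lon, +0·0.00416667° lat → SW at lon -56.2917°, lat 83.0417°.
Cell spans 0.00833333° lon × 0.00416667° lat. NE corner is SW corner plus one full cell.
latitude 83.04583, longitude -56.28333.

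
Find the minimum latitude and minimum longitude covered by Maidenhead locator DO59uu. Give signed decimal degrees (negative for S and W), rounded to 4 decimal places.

Field D=3, O=14: +3·20° lon, +14·10° lat → SW at lon -120°, lat 50°.
Square 5, 9: +5·2° lon, +9·1° lat → SW at lon -110°, lat 59°.
Subsquare u=20, u=20: +20·0.0833333° lon, +20·0.0416667° lat → SW at lon -108.333°, lat 59.8333°.
latitude 59.8333, longitude -108.3333.

59.8333, -108.3333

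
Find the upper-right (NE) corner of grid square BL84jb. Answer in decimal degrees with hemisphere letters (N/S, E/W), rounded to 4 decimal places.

Field B=1, L=11: +1·20° lon, +11·10° lat → SW at lon -160°, lat 20°.
Square 8, 4: +8·2° lon, +4·1° lat → SW at lon -144°, lat 24°.
Subsquare j=9, b=1: +9·0.0833333° lon, +1·0.0416667° lat → SW at lon -143.25°, lat 24.0417°.
Cell spans 0.0833333° lon × 0.0416667° lat. NE corner is SW corner plus one full cell.
latitude 24.0833° N, longitude 143.1667° W.

24.0833° N, 143.1667° W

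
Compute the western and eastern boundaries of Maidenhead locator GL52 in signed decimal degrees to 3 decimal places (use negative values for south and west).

Field G=6, L=11: +6·20° lon, +11·10° lat → SW at lon -60°, lat 20°.
Square 5, 2: +5·2° lon, +2·1° lat → SW at lon -50°, lat 22°.
Cell spans 2° lon × 1° lat.
west -50.000, east -48.000.

-50.000, -48.000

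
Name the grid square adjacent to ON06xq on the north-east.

ON16ar

Longitude subsquare x = 23; +1 → 24, wraps to 0 = a, carry into square.
Longitude square 0; +1 → 1.
Latitude subsquare q = 16; +1 → 17 = r.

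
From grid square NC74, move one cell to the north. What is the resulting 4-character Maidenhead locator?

NC75

Latitude square 4; +1 → 5.
The longitude characters are unchanged.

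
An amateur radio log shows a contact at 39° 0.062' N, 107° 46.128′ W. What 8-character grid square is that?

DM69ca70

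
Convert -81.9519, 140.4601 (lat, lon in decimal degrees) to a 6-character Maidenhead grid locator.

Offset from 180°W / 90°S: lon 320.4601°, lat 8.0481°.
Field: lon ⌊320.4601/20⌋ = 16 → Q; lat ⌊8.0481/10⌋ = 0 → A.
Square: lon ⌊0.4601/2⌋ = 0; lat ⌊8.0481/1⌋ = 8.
Subsquare: lon ⌊0.4601/0.0833333⌋ = 5 → f; lat ⌊0.0481/0.0416667⌋ = 1 → b.

QA08fb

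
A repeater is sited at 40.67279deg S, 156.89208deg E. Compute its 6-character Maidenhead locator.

QE89kh

Add 180° to longitude and 90° to latitude: 336.8921, 49.3272.
Field (20°×10°, letters A–R): lon ⌊336.8921/20⌋ = 16 → Q; lat ⌊49.3272/10⌋ = 4 → E.
Square (2°×1°, digits 0–9): lon ⌊16.8921/2⌋ = 8; lat ⌊9.3272/1⌋ = 9.
Subsquare (5′×2.5′, letters a–x): lon ⌊0.8921/0.0833333⌋ = 10 → k; lat ⌊0.3272/0.0416667⌋ = 7 → h.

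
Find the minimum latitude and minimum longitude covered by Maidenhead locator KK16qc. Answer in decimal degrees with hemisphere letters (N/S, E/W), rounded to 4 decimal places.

16.0833° N, 23.3333° E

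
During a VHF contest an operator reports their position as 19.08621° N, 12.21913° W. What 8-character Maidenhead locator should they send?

Add 180° to longitude and 90° to latitude: 167.78087, 109.08621.
Field: 167.78087/20 → 8 → I, 109.08621/10 → 10 → K; chars IK.
Square: 7.78087/2 → 3, 9.08621/1 → 9; chars 39.
Subsquare: 1.78087/0.0833333 → 21 → v, 0.08621/0.0416667 → 2 → c; chars vc.
Extended square: 0.03087/0.00833333 → 3, 0.00288/0.00416667 → 0; chars 30.

IK39vc30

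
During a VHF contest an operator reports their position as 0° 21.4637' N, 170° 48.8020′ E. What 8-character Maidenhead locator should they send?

Add 180° to longitude and 90° to latitude: 350.81337, 90.35773.
Field: lon ⌊350.81337/20⌋ = 17 → R; lat ⌊90.35773/10⌋ = 9 → J.
Square: lon ⌊10.81337/2⌋ = 5; lat ⌊0.35773/1⌋ = 0.
Subsquare: lon ⌊0.81337/0.0833333⌋ = 9 → j; lat ⌊0.35773/0.0416667⌋ = 8 → i.
Extended square: lon ⌊0.06337/0.00833333⌋ = 7; lat ⌊0.02439/0.00416667⌋ = 5.

RJ50ji75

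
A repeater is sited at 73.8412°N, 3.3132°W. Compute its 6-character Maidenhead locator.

Offset from 180°W / 90°S: lon 176.6868°, lat 163.8412°.
Field (20°×10°, letters A–R): 176.6868/20 → 8 → I, 163.8412/10 → 16 → Q; chars IQ.
Square (2°×1°, digits 0–9): 16.6868/2 → 8, 3.8412/1 → 3; chars 83.
Subsquare (5′×2.5′, letters a–x): 0.6868/0.0833333 → 8 → i, 0.8412/0.0416667 → 20 → u; chars iu.

IQ83iu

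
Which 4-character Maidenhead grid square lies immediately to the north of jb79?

Latitude square 9; +1 → 10, wraps to 0, carry into field.
Latitude field B = 1; +1 → 2 = C.
The longitude characters are unchanged.

JC70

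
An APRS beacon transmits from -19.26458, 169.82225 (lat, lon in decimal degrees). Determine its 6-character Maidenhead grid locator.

Offset from 180°W / 90°S: lon 349.8222°, lat 70.7354°.
Field: 349.8222/20 → 17 → R, 70.7354/10 → 7 → H; chars RH.
Square: 9.8222/2 → 4, 0.7354/1 → 0; chars 40.
Subsquare: 1.8222/0.0833333 → 21 → v, 0.7354/0.0416667 → 17 → r; chars vr.

RH40vr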